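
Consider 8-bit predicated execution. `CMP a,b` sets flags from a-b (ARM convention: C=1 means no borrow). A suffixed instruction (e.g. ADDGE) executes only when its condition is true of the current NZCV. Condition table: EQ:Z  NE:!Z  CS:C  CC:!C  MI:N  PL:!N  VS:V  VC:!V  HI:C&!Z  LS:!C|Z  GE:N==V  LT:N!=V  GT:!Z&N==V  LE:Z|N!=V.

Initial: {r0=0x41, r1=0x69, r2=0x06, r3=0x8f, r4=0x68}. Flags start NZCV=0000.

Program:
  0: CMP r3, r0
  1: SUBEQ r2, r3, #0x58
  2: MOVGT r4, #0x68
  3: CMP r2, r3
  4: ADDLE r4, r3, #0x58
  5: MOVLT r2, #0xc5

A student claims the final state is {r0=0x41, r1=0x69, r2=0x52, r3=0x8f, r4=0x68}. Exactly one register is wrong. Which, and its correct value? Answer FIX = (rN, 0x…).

[0] flags=0011 → (cmp)
[1] flags=0011 EQ?F → skip
[2] flags=0011 GT?F → skip
[3] flags=0000 → (cmp)
[4] flags=0000 LE?F → skip
[5] flags=0000 LT?F → skip

FIX = (r2, 0x06)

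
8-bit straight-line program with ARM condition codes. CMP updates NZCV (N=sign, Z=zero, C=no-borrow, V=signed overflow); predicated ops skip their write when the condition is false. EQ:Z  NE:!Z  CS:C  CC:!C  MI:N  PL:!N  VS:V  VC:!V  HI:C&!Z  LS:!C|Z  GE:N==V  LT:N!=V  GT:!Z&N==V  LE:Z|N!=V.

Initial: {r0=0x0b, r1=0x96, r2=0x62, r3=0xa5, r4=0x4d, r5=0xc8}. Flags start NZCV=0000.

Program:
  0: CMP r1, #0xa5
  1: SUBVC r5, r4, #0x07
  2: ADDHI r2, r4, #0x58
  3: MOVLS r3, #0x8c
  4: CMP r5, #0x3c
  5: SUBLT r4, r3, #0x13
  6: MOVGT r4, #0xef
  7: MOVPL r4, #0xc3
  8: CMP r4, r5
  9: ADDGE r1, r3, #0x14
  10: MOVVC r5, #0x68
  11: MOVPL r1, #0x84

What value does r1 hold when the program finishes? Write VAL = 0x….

VAL = 0x84

[0] flags=1000 → (cmp)
[1] flags=1000 VC?T → r5=0x46
[2] flags=1000 HI?F → skip
[3] flags=1000 LS?T → r3=0x8c
[4] flags=0010 → (cmp)
[5] flags=0010 LT?F → skip
[6] flags=0010 GT?T → r4=0xef
[7] flags=0010 PL?T → r4=0xc3
[8] flags=0011 → (cmp)
[9] flags=0011 GE?F → skip
[10] flags=0011 VC?F → skip
[11] flags=0011 PL?T → r1=0x84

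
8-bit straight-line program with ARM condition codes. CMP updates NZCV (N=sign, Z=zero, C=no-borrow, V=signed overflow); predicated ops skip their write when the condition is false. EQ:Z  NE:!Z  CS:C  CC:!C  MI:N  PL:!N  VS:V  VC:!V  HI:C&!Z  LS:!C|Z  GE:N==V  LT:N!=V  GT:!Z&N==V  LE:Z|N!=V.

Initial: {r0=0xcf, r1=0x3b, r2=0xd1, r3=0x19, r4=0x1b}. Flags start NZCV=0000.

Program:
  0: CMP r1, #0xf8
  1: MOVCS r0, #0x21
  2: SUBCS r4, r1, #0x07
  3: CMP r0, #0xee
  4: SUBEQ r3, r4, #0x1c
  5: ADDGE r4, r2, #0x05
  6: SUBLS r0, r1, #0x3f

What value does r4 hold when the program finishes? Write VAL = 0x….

[0] flags=0000 → (cmp)
[1] flags=0000 CS?F → skip
[2] flags=0000 CS?F → skip
[3] flags=1000 → (cmp)
[4] flags=1000 EQ?F → skip
[5] flags=1000 GE?F → skip
[6] flags=1000 LS?T → r0=0xfc

VAL = 0x1b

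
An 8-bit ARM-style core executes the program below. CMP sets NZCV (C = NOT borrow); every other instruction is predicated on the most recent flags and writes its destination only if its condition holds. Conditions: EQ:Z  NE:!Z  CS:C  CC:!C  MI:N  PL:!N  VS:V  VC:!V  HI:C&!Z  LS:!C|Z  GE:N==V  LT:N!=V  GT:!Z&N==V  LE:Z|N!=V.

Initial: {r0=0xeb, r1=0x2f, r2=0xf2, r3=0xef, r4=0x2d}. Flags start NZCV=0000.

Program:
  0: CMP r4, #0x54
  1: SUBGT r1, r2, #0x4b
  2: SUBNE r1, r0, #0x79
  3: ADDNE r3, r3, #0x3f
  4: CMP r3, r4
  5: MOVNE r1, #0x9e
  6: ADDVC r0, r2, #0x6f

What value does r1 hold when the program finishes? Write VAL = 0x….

0: ✓ CMP  NZCV=1000
1: · SUBGT
2: ✓ SUBNE  r1←0x72
3: ✓ ADDNE  r3←0x2e
4: ✓ CMP  NZCV=0010
5: ✓ MOVNE  r1←0x9e
6: ✓ ADDVC  r0←0x61

VAL = 0x9e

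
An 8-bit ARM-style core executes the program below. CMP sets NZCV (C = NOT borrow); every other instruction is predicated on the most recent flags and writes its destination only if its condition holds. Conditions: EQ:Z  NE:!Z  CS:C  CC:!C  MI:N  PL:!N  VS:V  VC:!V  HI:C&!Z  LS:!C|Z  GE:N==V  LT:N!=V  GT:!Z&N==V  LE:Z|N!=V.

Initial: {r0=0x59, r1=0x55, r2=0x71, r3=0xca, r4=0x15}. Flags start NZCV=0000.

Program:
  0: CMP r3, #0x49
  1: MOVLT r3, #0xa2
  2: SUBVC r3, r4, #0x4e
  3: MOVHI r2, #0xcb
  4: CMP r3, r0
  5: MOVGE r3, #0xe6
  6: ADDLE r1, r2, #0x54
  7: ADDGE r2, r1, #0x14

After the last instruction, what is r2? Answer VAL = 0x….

VAL = 0xcb

0: ✓ CMP  NZCV=1010
1: ✓ MOVLT  r3←0xa2
2: ✓ SUBVC  r3←0xc7
3: ✓ MOVHI  r2←0xcb
4: ✓ CMP  NZCV=0011
5: · MOVGE
6: ✓ ADDLE  r1←0x1f
7: · ADDGE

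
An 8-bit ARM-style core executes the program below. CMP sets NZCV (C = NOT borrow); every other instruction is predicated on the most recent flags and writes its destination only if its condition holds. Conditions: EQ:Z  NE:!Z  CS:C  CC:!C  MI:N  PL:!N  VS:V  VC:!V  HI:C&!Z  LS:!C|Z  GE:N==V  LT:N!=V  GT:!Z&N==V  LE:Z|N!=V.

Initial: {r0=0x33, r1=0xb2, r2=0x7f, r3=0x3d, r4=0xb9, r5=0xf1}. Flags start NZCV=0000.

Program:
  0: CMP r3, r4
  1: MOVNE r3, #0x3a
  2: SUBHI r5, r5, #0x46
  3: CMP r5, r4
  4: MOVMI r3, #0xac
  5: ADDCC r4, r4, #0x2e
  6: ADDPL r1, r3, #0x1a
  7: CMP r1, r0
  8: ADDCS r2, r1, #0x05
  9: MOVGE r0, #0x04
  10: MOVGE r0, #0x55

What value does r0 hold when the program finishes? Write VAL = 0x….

VAL = 0x55

0: ✓ CMP  NZCV=1001
1: ✓ MOVNE  r3←0x3a
2: · SUBHI
3: ✓ CMP  NZCV=0010
4: · MOVMI
5: · ADDCC
6: ✓ ADDPL  r1←0x54
7: ✓ CMP  NZCV=0010
8: ✓ ADDCS  r2←0x59
9: ✓ MOVGE  r0←0x04
10: ✓ MOVGE  r0←0x55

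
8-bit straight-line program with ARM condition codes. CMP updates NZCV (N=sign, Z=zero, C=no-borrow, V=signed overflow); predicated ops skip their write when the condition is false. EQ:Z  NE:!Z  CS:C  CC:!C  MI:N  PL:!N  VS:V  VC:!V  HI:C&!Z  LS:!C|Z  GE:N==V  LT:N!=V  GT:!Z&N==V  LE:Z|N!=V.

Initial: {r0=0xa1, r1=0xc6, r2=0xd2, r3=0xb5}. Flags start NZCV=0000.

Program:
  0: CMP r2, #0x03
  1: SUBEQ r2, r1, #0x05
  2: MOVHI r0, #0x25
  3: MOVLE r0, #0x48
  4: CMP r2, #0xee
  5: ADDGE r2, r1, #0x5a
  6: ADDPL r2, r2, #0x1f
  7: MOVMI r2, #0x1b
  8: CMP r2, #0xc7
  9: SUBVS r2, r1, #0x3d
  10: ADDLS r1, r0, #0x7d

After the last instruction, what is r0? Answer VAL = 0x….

VAL = 0x48

[0] flags=1010 → (cmp)
[1] flags=1010 EQ?F → skip
[2] flags=1010 HI?T → r0=0x25
[3] flags=1010 LE?T → r0=0x48
[4] flags=1000 → (cmp)
[5] flags=1000 GE?F → skip
[6] flags=1000 PL?F → skip
[7] flags=1000 MI?T → r2=0x1b
[8] flags=0000 → (cmp)
[9] flags=0000 VS?F → skip
[10] flags=0000 LS?T → r1=0xc5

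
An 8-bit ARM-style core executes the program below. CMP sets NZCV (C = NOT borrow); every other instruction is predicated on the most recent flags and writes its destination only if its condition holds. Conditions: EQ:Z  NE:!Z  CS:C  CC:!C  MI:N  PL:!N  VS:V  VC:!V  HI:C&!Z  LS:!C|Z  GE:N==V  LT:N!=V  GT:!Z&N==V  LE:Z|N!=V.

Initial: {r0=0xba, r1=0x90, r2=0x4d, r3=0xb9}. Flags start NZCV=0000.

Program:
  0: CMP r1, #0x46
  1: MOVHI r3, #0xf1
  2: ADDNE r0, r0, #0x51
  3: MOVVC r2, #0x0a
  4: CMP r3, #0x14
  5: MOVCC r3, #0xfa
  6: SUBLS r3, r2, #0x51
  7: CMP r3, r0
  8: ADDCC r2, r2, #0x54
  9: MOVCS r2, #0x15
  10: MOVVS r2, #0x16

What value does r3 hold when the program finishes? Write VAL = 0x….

[0] flags=0011 → (cmp)
[1] flags=0011 HI?T → r3=0xf1
[2] flags=0011 NE?T → r0=0x0b
[3] flags=0011 VC?F → skip
[4] flags=1010 → (cmp)
[5] flags=1010 CC?F → skip
[6] flags=1010 LS?F → skip
[7] flags=1010 → (cmp)
[8] flags=1010 CC?F → skip
[9] flags=1010 CS?T → r2=0x15
[10] flags=1010 VS?F → skip

VAL = 0xf1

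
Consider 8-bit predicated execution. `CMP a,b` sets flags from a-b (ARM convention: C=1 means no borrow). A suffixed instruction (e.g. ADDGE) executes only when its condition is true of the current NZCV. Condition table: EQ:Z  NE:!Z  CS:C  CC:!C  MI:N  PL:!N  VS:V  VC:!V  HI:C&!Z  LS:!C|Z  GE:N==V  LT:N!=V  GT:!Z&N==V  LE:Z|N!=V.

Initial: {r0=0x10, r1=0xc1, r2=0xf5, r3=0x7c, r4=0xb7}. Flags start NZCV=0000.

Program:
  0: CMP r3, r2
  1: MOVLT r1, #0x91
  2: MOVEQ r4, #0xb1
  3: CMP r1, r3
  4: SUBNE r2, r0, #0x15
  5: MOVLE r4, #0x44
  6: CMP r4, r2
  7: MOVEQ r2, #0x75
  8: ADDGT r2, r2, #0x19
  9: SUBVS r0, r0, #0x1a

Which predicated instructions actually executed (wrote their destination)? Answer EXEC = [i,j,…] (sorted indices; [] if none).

[0] flags=1001 → (cmp)
[1] flags=1001 LT?F → skip
[2] flags=1001 EQ?F → skip
[3] flags=0011 → (cmp)
[4] flags=0011 NE?T → r2=0xfb
[5] flags=0011 LE?T → r4=0x44
[6] flags=0000 → (cmp)
[7] flags=0000 EQ?F → skip
[8] flags=0000 GT?T → r2=0x14
[9] flags=0000 VS?F → skip

EXEC = [4,5,8]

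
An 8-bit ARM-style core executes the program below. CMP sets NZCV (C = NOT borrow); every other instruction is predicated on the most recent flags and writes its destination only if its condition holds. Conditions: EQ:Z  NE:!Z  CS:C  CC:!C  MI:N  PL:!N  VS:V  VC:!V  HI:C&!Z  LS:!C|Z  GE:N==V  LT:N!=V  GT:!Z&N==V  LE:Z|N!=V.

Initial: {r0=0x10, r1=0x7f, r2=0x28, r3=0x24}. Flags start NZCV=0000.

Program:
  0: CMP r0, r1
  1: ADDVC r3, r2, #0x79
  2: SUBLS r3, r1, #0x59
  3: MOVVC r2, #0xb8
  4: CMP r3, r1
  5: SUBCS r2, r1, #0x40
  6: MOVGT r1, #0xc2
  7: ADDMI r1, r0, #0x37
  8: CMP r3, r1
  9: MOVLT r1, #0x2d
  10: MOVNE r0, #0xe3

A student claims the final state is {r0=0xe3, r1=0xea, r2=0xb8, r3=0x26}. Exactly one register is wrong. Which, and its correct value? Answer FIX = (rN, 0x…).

FIX = (r1, 0x2d)

0: ✓ CMP  NZCV=1000
1: ✓ ADDVC  r3←0xa1
2: ✓ SUBLS  r3←0x26
3: ✓ MOVVC  r2←0xb8
4: ✓ CMP  NZCV=1000
5: · SUBCS
6: · MOVGT
7: ✓ ADDMI  r1←0x47
8: ✓ CMP  NZCV=1000
9: ✓ MOVLT  r1←0x2d
10: ✓ MOVNE  r0←0xe3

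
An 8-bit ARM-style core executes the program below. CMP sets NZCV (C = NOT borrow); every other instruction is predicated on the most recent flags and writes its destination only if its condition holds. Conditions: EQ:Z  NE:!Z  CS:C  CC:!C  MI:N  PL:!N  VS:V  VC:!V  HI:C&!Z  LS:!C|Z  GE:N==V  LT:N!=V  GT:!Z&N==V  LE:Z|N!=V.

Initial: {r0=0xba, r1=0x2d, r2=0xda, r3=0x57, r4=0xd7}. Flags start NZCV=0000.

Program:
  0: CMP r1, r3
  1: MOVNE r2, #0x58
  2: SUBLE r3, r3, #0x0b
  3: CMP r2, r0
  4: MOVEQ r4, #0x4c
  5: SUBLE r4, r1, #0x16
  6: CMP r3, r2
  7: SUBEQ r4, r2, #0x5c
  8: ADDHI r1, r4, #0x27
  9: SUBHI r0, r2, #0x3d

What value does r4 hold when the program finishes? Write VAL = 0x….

VAL = 0xd7

0: ✓ CMP  NZCV=1000
1: ✓ MOVNE  r2←0x58
2: ✓ SUBLE  r3←0x4c
3: ✓ CMP  NZCV=1001
4: · MOVEQ
5: · SUBLE
6: ✓ CMP  NZCV=1000
7: · SUBEQ
8: · ADDHI
9: · SUBHI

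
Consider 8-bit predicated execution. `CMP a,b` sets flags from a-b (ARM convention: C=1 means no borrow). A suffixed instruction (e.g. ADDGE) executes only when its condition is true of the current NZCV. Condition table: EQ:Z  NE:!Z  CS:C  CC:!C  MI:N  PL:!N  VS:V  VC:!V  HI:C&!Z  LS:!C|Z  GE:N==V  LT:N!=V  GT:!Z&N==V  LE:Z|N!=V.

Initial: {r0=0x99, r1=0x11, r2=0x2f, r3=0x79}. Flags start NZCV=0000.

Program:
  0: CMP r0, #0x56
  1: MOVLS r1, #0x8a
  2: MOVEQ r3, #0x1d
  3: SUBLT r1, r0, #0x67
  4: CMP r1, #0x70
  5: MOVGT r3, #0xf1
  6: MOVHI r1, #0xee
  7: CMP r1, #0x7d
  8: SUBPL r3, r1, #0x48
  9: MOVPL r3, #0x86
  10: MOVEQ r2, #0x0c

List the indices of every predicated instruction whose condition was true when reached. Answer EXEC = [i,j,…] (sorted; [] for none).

[0] flags=0011 → (cmp)
[1] flags=0011 LS?F → skip
[2] flags=0011 EQ?F → skip
[3] flags=0011 LT?T → r1=0x32
[4] flags=1000 → (cmp)
[5] flags=1000 GT?F → skip
[6] flags=1000 HI?F → skip
[7] flags=1000 → (cmp)
[8] flags=1000 PL?F → skip
[9] flags=1000 PL?F → skip
[10] flags=1000 EQ?F → skip

EXEC = [3]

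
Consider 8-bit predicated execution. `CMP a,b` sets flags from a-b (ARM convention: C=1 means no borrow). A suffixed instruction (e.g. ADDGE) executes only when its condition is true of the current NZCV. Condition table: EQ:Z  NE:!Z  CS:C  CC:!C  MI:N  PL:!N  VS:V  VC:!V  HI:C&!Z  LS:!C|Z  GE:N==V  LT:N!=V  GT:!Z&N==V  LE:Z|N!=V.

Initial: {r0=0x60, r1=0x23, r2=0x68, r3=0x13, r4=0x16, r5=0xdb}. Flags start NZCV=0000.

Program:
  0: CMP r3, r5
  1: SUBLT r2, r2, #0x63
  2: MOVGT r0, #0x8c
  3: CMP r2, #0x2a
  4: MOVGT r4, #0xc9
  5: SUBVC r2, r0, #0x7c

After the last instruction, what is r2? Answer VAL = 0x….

[0] flags=0000 → (cmp)
[1] flags=0000 LT?F → skip
[2] flags=0000 GT?T → r0=0x8c
[3] flags=0010 → (cmp)
[4] flags=0010 GT?T → r4=0xc9
[5] flags=0010 VC?T → r2=0x10

VAL = 0x10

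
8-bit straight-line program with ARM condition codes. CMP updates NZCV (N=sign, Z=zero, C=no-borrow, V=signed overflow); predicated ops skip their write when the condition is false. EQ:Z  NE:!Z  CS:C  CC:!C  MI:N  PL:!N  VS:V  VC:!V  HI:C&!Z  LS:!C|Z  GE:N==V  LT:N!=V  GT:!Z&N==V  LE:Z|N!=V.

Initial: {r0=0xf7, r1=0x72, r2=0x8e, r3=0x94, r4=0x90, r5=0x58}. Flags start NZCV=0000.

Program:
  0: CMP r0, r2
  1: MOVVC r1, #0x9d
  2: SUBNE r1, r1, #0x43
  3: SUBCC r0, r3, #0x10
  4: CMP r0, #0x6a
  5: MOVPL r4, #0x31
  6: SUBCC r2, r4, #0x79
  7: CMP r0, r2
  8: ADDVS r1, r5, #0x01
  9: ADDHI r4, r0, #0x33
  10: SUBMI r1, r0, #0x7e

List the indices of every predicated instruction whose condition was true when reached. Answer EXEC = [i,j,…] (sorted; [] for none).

[0] flags=0010 → (cmp)
[1] flags=0010 VC?T → r1=0x9d
[2] flags=0010 NE?T → r1=0x5a
[3] flags=0010 CC?F → skip
[4] flags=1010 → (cmp)
[5] flags=1010 PL?F → skip
[6] flags=1010 CC?F → skip
[7] flags=0010 → (cmp)
[8] flags=0010 VS?F → skip
[9] flags=0010 HI?T → r4=0x2a
[10] flags=0010 MI?F → skip

EXEC = [1,2,9]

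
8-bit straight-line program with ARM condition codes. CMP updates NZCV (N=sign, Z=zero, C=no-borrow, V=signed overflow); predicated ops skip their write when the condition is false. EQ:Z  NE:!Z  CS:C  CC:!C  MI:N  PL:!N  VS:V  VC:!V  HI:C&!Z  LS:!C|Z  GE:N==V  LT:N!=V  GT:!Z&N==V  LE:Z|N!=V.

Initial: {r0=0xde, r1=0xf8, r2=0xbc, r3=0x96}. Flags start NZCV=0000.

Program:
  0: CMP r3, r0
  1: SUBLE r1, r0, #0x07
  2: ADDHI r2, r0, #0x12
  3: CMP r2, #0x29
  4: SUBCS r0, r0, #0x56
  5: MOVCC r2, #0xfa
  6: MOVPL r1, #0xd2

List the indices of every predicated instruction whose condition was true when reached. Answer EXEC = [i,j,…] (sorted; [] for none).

EXEC = [1,4]

0: ✓ CMP  NZCV=1000
1: ✓ SUBLE  r1←0xd7
2: · ADDHI
3: ✓ CMP  NZCV=1010
4: ✓ SUBCS  r0←0x88
5: · MOVCC
6: · MOVPL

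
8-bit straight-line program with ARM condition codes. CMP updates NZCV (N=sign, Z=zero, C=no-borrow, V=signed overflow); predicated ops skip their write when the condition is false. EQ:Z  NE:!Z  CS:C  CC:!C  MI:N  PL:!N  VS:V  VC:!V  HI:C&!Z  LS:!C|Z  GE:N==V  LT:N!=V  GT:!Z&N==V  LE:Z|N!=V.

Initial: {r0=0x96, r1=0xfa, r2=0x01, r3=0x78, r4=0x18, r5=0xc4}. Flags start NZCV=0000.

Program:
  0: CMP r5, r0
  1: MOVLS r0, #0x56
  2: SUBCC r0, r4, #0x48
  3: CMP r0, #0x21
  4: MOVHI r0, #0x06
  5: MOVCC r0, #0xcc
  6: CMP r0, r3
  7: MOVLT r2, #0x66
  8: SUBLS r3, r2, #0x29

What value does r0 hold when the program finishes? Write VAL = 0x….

VAL = 0x06

[0] flags=0010 → (cmp)
[1] flags=0010 LS?F → skip
[2] flags=0010 CC?F → skip
[3] flags=0011 → (cmp)
[4] flags=0011 HI?T → r0=0x06
[5] flags=0011 CC?F → skip
[6] flags=1000 → (cmp)
[7] flags=1000 LT?T → r2=0x66
[8] flags=1000 LS?T → r3=0x3d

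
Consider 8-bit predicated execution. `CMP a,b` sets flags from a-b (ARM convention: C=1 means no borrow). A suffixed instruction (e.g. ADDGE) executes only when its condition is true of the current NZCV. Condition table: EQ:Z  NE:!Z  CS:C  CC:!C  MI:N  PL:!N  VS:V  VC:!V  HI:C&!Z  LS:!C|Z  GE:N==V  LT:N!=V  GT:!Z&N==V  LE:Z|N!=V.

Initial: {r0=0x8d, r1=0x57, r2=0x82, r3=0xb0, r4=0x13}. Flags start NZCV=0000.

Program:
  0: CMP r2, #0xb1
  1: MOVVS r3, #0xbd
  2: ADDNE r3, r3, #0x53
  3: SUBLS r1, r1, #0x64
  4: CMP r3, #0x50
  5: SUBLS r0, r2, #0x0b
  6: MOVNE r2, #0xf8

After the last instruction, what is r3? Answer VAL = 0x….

0: ✓ CMP  NZCV=1000
1: · MOVVS
2: ✓ ADDNE  r3←0x03
3: ✓ SUBLS  r1←0xf3
4: ✓ CMP  NZCV=1000
5: ✓ SUBLS  r0←0x77
6: ✓ MOVNE  r2←0xf8

VAL = 0x03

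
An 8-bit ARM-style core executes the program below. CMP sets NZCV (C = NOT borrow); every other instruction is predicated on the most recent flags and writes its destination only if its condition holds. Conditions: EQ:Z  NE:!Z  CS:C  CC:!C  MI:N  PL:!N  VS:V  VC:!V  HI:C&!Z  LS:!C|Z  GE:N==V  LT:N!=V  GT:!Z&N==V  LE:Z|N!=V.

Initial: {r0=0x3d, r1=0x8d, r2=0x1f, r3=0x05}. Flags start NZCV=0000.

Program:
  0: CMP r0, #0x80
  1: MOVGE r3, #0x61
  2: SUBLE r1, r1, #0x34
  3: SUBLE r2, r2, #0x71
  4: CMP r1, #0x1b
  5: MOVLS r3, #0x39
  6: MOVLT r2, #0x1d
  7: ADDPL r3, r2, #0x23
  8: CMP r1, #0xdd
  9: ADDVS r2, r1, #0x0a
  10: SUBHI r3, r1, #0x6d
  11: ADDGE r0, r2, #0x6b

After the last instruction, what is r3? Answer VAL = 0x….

VAL = 0x40

0: ✓ CMP  NZCV=1001
1: ✓ MOVGE  r3←0x61
2: · SUBLE
3: · SUBLE
4: ✓ CMP  NZCV=0011
5: · MOVLS
6: ✓ MOVLT  r2←0x1d
7: ✓ ADDPL  r3←0x40
8: ✓ CMP  NZCV=1000
9: · ADDVS
10: · SUBHI
11: · ADDGE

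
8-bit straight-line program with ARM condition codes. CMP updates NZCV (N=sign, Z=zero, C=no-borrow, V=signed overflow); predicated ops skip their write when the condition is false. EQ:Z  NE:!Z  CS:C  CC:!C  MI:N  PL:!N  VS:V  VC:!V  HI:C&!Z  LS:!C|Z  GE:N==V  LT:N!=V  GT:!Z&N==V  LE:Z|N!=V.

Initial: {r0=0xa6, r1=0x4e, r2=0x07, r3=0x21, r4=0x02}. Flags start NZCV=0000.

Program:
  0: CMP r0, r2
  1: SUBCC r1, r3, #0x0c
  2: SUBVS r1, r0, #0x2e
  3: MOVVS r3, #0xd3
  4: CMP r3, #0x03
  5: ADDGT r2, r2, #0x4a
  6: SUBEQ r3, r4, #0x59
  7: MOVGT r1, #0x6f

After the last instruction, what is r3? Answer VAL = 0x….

VAL = 0x21

0: ✓ CMP  NZCV=1010
1: · SUBCC
2: · SUBVS
3: · MOVVS
4: ✓ CMP  NZCV=0010
5: ✓ ADDGT  r2←0x51
6: · SUBEQ
7: ✓ MOVGT  r1←0x6f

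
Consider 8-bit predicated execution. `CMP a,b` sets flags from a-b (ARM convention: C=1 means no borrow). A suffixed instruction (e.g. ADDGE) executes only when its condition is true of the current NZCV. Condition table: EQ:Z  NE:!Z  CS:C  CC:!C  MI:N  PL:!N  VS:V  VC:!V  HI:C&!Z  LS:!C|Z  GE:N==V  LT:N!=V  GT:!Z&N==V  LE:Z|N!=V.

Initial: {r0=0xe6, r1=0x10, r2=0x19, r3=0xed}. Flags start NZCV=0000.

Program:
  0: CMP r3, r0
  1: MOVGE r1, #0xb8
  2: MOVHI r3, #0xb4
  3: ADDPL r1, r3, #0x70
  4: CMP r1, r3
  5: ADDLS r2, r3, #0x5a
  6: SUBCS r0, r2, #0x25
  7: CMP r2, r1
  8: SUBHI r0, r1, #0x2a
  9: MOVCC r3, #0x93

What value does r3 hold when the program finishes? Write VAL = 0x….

[0] flags=0010 → (cmp)
[1] flags=0010 GE?T → r1=0xb8
[2] flags=0010 HI?T → r3=0xb4
[3] flags=0010 PL?T → r1=0x24
[4] flags=0000 → (cmp)
[5] flags=0000 LS?T → r2=0x0e
[6] flags=0000 CS?F → skip
[7] flags=1000 → (cmp)
[8] flags=1000 HI?F → skip
[9] flags=1000 CC?T → r3=0x93

VAL = 0x93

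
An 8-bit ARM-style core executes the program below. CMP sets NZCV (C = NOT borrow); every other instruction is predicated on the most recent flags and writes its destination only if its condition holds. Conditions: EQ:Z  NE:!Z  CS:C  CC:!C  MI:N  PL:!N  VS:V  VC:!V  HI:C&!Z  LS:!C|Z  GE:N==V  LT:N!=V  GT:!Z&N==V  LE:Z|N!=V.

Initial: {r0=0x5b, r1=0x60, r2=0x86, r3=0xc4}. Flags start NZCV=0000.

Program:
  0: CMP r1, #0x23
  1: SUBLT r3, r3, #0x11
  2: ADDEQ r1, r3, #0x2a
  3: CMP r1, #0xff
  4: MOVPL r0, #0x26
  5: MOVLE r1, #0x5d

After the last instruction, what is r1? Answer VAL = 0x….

0: ✓ CMP  NZCV=0010
1: · SUBLT
2: · ADDEQ
3: ✓ CMP  NZCV=0000
4: ✓ MOVPL  r0←0x26
5: · MOVLE

VAL = 0x60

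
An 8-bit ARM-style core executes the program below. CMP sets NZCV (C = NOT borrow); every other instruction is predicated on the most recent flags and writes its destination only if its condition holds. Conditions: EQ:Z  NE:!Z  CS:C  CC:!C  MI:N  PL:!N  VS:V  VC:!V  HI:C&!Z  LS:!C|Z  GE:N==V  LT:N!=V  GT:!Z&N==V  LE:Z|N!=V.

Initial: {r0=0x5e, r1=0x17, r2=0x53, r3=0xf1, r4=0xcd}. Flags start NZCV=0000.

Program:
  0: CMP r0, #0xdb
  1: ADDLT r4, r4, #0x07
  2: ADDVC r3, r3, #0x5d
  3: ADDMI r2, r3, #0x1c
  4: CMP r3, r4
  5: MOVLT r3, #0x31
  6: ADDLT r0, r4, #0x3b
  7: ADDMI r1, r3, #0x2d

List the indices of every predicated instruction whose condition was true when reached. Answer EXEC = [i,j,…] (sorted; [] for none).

[0] flags=1001 → (cmp)
[1] flags=1001 LT?F → skip
[2] flags=1001 VC?F → skip
[3] flags=1001 MI?T → r2=0x0d
[4] flags=0010 → (cmp)
[5] flags=0010 LT?F → skip
[6] flags=0010 LT?F → skip
[7] flags=0010 MI?F → skip

EXEC = [3]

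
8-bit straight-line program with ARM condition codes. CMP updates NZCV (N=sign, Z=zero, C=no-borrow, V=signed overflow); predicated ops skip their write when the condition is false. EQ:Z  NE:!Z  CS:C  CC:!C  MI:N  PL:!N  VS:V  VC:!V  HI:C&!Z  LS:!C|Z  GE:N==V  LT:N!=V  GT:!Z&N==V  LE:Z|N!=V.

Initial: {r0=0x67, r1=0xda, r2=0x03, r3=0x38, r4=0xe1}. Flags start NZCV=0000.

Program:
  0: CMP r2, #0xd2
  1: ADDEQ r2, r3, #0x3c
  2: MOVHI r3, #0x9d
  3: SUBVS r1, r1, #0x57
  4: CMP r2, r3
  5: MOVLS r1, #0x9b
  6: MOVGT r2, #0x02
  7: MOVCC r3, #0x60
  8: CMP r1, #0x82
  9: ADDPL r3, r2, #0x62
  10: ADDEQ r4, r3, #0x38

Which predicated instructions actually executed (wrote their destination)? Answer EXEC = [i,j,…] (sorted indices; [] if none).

[0] flags=0000 → (cmp)
[1] flags=0000 EQ?F → skip
[2] flags=0000 HI?F → skip
[3] flags=0000 VS?F → skip
[4] flags=1000 → (cmp)
[5] flags=1000 LS?T → r1=0x9b
[6] flags=1000 GT?F → skip
[7] flags=1000 CC?T → r3=0x60
[8] flags=0010 → (cmp)
[9] flags=0010 PL?T → r3=0x65
[10] flags=0010 EQ?F → skip

EXEC = [5,7,9]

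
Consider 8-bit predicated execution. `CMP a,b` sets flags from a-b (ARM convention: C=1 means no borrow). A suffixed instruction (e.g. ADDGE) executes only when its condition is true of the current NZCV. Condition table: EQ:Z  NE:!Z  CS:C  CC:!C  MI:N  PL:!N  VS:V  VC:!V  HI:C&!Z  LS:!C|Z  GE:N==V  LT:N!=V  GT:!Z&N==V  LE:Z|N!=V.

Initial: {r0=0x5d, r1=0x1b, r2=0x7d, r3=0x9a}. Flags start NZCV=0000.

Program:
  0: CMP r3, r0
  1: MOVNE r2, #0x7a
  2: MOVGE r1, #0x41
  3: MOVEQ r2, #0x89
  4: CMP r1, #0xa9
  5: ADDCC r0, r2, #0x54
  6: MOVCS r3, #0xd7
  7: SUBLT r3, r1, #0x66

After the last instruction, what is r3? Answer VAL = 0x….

0: ✓ CMP  NZCV=0011
1: ✓ MOVNE  r2←0x7a
2: · MOVGE
3: · MOVEQ
4: ✓ CMP  NZCV=0000
5: ✓ ADDCC  r0←0xce
6: · MOVCS
7: · SUBLT

VAL = 0x9a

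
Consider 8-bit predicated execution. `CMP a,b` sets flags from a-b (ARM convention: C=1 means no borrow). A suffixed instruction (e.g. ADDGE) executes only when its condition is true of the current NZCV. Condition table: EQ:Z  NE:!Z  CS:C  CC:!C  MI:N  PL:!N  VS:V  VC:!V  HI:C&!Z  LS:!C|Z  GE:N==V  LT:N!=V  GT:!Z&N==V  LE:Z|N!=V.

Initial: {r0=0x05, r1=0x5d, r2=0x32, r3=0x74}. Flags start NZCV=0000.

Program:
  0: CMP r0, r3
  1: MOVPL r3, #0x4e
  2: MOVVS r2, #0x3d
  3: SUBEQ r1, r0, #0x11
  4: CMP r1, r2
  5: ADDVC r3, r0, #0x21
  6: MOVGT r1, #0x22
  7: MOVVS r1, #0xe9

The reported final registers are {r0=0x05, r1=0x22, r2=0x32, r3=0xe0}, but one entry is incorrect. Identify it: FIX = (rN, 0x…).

FIX = (r3, 0x26)

0: ✓ CMP  NZCV=1000
1: · MOVPL
2: · MOVVS
3: · SUBEQ
4: ✓ CMP  NZCV=0010
5: ✓ ADDVC  r3←0x26
6: ✓ MOVGT  r1←0x22
7: · MOVVS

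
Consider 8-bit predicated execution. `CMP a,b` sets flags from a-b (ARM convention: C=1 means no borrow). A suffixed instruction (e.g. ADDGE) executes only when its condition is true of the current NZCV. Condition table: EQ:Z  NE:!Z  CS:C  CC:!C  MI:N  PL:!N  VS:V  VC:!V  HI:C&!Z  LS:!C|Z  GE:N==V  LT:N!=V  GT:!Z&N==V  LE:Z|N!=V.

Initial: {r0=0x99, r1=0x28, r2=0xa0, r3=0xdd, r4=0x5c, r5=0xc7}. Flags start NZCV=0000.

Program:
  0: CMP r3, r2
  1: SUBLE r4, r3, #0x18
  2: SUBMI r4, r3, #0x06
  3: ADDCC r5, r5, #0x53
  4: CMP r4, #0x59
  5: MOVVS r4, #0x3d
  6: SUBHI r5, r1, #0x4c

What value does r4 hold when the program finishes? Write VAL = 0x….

0: ✓ CMP  NZCV=0010
1: · SUBLE
2: · SUBMI
3: · ADDCC
4: ✓ CMP  NZCV=0010
5: · MOVVS
6: ✓ SUBHI  r5←0xdc

VAL = 0x5c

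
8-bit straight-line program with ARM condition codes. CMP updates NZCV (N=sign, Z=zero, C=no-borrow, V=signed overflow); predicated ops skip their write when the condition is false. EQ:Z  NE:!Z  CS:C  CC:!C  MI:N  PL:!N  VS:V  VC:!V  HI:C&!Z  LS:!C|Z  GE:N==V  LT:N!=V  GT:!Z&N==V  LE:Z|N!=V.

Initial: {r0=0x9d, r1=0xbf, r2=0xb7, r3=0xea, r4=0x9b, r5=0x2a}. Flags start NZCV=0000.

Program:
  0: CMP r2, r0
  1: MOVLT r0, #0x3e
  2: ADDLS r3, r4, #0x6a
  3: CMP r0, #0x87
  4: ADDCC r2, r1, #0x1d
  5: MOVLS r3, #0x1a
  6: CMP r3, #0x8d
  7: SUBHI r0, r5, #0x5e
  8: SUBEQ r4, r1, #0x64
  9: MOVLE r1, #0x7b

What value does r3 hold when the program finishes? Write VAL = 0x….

0: ✓ CMP  NZCV=0010
1: · MOVLT
2: · ADDLS
3: ✓ CMP  NZCV=0010
4: · ADDCC
5: · MOVLS
6: ✓ CMP  NZCV=0010
7: ✓ SUBHI  r0←0xcc
8: · SUBEQ
9: · MOVLE

VAL = 0xea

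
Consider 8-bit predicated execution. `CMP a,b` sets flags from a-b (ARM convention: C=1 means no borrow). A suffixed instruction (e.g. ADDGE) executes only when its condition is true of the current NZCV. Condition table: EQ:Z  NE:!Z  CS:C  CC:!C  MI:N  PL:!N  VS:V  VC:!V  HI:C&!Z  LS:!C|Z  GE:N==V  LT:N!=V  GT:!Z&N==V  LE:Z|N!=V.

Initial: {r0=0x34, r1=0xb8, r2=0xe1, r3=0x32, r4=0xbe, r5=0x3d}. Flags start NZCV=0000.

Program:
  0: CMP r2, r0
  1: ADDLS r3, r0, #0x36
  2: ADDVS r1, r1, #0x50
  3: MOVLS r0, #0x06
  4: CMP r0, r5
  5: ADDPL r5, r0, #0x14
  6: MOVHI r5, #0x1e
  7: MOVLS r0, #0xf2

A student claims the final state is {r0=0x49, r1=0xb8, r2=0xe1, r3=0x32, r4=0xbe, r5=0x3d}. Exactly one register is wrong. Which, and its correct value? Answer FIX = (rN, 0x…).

[0] flags=1010 → (cmp)
[1] flags=1010 LS?F → skip
[2] flags=1010 VS?F → skip
[3] flags=1010 LS?F → skip
[4] flags=1000 → (cmp)
[5] flags=1000 PL?F → skip
[6] flags=1000 HI?F → skip
[7] flags=1000 LS?T → r0=0xf2

FIX = (r0, 0xf2)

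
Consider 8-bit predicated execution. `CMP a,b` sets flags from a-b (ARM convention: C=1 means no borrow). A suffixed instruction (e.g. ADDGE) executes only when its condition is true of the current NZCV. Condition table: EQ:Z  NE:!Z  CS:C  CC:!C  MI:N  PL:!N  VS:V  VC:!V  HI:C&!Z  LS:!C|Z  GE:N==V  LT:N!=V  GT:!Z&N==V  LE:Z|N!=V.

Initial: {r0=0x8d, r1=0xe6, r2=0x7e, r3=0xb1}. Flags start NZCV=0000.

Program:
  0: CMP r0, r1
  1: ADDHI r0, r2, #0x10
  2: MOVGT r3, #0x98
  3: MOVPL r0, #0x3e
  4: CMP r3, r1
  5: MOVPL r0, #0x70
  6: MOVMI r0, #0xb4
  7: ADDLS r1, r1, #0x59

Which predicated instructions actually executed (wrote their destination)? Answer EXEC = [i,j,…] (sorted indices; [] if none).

[0] flags=1000 → (cmp)
[1] flags=1000 HI?F → skip
[2] flags=1000 GT?F → skip
[3] flags=1000 PL?F → skip
[4] flags=1000 → (cmp)
[5] flags=1000 PL?F → skip
[6] flags=1000 MI?T → r0=0xb4
[7] flags=1000 LS?T → r1=0x3f

EXEC = [6,7]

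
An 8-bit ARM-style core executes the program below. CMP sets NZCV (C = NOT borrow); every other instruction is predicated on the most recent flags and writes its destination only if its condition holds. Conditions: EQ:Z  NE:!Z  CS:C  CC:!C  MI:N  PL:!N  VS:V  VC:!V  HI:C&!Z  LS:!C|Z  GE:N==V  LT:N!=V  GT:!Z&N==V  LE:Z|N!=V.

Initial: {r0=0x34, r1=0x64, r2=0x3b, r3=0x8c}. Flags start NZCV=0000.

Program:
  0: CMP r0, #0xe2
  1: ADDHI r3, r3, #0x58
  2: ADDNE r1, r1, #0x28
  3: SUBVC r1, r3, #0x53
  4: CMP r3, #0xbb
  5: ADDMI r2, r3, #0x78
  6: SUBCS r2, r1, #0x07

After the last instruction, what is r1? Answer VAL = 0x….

VAL = 0x39

[0] flags=0000 → (cmp)
[1] flags=0000 HI?F → skip
[2] flags=0000 NE?T → r1=0x8c
[3] flags=0000 VC?T → r1=0x39
[4] flags=1000 → (cmp)
[5] flags=1000 MI?T → r2=0x04
[6] flags=1000 CS?F → skip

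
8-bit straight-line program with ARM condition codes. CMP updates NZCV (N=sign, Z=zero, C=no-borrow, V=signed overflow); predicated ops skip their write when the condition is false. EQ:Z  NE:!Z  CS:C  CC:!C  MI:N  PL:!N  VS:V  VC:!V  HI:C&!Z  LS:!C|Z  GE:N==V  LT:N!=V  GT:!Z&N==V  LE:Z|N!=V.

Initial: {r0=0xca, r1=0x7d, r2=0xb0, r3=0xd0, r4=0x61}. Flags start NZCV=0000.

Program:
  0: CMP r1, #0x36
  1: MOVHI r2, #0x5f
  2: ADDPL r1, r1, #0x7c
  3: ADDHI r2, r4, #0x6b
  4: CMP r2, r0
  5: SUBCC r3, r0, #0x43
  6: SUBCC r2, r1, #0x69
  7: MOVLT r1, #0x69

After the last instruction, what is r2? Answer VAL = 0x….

VAL = 0xcc

0: ✓ CMP  NZCV=0010
1: ✓ MOVHI  r2←0x5f
2: ✓ ADDPL  r1←0xf9
3: ✓ ADDHI  r2←0xcc
4: ✓ CMP  NZCV=0010
5: · SUBCC
6: · SUBCC
7: · MOVLT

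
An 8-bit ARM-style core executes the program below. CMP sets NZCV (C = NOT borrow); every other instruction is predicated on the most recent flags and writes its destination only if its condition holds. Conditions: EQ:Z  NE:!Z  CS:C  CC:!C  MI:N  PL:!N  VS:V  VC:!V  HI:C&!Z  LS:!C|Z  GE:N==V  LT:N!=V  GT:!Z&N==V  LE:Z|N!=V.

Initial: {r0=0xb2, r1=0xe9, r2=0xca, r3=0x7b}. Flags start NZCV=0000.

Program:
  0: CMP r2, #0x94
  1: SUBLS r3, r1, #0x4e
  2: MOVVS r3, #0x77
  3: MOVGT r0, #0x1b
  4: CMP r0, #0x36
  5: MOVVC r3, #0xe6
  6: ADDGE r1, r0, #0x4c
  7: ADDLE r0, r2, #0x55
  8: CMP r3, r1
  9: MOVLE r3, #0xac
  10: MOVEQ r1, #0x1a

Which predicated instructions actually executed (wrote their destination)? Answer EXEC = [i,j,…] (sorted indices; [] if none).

[0] flags=0010 → (cmp)
[1] flags=0010 LS?F → skip
[2] flags=0010 VS?F → skip
[3] flags=0010 GT?T → r0=0x1b
[4] flags=1000 → (cmp)
[5] flags=1000 VC?T → r3=0xe6
[6] flags=1000 GE?F → skip
[7] flags=1000 LE?T → r0=0x1f
[8] flags=1000 → (cmp)
[9] flags=1000 LE?T → r3=0xac
[10] flags=1000 EQ?F → skip

EXEC = [3,5,7,9]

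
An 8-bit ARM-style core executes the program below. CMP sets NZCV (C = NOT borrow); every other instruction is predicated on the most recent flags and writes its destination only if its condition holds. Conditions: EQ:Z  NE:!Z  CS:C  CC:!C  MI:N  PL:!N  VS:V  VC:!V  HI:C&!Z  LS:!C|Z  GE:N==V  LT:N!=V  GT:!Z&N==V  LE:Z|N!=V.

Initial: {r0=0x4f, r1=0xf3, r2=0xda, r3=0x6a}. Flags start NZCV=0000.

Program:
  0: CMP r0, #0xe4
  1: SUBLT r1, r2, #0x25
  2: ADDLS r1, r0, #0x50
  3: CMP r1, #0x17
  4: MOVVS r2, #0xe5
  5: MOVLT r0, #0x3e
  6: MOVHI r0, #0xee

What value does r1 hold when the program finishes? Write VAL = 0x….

VAL = 0x9f

0: ✓ CMP  NZCV=0000
1: · SUBLT
2: ✓ ADDLS  r1←0x9f
3: ✓ CMP  NZCV=1010
4: · MOVVS
5: ✓ MOVLT  r0←0x3e
6: ✓ MOVHI  r0←0xee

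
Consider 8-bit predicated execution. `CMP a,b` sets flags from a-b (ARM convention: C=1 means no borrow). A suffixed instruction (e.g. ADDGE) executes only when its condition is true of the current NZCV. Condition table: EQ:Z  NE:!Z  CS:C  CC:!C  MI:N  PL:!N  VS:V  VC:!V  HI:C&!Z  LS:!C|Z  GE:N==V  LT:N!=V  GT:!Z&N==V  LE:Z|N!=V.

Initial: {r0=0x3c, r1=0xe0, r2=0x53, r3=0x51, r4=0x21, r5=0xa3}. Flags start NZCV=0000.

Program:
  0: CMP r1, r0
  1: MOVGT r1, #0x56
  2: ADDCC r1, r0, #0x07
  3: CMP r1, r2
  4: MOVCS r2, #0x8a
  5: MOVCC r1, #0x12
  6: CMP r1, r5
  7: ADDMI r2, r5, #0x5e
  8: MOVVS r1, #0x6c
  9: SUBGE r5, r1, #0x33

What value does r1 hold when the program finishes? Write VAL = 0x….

[0] flags=1010 → (cmp)
[1] flags=1010 GT?F → skip
[2] flags=1010 CC?F → skip
[3] flags=1010 → (cmp)
[4] flags=1010 CS?T → r2=0x8a
[5] flags=1010 CC?F → skip
[6] flags=0010 → (cmp)
[7] flags=0010 MI?F → skip
[8] flags=0010 VS?F → skip
[9] flags=0010 GE?T → r5=0xad

VAL = 0xe0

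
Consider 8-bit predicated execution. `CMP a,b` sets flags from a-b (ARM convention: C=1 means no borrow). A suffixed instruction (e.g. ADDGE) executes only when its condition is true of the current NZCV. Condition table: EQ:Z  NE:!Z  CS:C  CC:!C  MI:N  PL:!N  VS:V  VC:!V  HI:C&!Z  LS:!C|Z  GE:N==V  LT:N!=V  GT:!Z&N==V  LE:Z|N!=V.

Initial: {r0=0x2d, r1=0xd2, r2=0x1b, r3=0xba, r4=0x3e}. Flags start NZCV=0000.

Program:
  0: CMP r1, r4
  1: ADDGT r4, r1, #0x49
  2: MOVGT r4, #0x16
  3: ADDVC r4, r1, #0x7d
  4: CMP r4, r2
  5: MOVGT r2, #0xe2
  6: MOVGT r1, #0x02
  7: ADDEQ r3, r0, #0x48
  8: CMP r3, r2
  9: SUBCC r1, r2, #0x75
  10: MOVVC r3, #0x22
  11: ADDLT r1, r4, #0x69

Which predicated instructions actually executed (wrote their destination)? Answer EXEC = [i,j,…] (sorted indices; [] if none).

0: ✓ CMP  NZCV=1010
1: · ADDGT
2: · MOVGT
3: ✓ ADDVC  r4←0x4f
4: ✓ CMP  NZCV=0010
5: ✓ MOVGT  r2←0xe2
6: ✓ MOVGT  r1←0x02
7: · ADDEQ
8: ✓ CMP  NZCV=1000
9: ✓ SUBCC  r1←0x6d
10: ✓ MOVVC  r3←0x22
11: ✓ ADDLT  r1←0xb8

EXEC = [3,5,6,9,10,11]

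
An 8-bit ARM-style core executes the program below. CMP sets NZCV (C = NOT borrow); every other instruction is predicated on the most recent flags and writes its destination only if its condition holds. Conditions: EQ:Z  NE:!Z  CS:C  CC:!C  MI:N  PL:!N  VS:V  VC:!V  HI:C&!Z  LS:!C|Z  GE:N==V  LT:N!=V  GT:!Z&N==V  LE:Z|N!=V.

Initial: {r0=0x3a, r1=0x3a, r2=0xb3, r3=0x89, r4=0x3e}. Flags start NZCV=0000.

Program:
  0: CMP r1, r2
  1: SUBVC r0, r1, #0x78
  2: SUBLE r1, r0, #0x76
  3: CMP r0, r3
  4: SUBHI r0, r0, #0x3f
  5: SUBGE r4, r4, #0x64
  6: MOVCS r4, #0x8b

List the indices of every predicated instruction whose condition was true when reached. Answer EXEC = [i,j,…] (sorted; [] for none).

[0] flags=1001 → (cmp)
[1] flags=1001 VC?F → skip
[2] flags=1001 LE?F → skip
[3] flags=1001 → (cmp)
[4] flags=1001 HI?F → skip
[5] flags=1001 GE?T → r4=0xda
[6] flags=1001 CS?F → skip

EXEC = [5]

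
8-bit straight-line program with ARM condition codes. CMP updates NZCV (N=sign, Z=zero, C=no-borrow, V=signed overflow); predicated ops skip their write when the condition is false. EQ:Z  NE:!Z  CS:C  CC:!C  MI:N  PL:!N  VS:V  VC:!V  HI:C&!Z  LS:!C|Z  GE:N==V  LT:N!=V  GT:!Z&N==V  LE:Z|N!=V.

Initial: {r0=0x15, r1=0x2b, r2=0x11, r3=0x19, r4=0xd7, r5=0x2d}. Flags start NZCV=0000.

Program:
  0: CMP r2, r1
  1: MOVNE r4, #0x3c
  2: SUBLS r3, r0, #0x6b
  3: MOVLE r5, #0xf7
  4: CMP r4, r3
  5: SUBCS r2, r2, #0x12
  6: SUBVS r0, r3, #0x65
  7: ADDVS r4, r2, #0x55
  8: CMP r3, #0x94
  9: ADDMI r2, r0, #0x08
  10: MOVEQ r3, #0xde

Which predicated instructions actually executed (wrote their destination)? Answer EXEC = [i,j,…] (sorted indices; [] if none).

EXEC = [1,2,3,6,7]

0: ✓ CMP  NZCV=1000
1: ✓ MOVNE  r4←0x3c
2: ✓ SUBLS  r3←0xaa
3: ✓ MOVLE  r5←0xf7
4: ✓ CMP  NZCV=1001
5: · SUBCS
6: ✓ SUBVS  r0←0x45
7: ✓ ADDVS  r4←0x66
8: ✓ CMP  NZCV=0010
9: · ADDMI
10: · MOVEQ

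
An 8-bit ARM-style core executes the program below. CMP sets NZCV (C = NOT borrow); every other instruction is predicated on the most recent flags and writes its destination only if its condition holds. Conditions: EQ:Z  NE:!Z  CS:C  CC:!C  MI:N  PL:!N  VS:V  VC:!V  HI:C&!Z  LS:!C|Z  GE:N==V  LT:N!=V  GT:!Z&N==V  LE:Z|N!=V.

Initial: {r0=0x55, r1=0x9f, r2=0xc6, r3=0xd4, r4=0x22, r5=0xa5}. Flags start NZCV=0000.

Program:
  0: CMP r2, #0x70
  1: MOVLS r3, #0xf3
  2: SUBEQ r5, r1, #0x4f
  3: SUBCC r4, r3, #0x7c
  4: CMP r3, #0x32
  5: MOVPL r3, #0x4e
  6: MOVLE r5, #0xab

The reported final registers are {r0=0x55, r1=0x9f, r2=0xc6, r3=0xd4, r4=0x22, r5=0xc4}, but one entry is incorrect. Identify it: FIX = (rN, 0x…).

[0] flags=0011 → (cmp)
[1] flags=0011 LS?F → skip
[2] flags=0011 EQ?F → skip
[3] flags=0011 CC?F → skip
[4] flags=1010 → (cmp)
[5] flags=1010 PL?F → skip
[6] flags=1010 LE?T → r5=0xab

FIX = (r5, 0xab)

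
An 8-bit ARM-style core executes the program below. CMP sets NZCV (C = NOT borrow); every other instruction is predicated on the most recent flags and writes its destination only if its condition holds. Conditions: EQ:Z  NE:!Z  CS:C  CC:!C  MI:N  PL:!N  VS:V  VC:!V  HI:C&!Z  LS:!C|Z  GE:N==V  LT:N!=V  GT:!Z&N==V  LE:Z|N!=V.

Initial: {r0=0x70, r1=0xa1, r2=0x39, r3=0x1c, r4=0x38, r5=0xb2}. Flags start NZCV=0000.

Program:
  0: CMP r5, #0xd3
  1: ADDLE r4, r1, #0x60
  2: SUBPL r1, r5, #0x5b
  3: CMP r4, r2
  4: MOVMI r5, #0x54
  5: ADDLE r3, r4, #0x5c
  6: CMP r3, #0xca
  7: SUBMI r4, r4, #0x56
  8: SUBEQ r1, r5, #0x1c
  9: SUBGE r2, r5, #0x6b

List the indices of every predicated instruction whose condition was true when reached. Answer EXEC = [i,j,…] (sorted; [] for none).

0: ✓ CMP  NZCV=1000
1: ✓ ADDLE  r4←0x01
2: · SUBPL
3: ✓ CMP  NZCV=1000
4: ✓ MOVMI  r5←0x54
5: ✓ ADDLE  r3←0x5d
6: ✓ CMP  NZCV=1001
7: ✓ SUBMI  r4←0xab
8: · SUBEQ
9: ✓ SUBGE  r2←0xe9

EXEC = [1,4,5,7,9]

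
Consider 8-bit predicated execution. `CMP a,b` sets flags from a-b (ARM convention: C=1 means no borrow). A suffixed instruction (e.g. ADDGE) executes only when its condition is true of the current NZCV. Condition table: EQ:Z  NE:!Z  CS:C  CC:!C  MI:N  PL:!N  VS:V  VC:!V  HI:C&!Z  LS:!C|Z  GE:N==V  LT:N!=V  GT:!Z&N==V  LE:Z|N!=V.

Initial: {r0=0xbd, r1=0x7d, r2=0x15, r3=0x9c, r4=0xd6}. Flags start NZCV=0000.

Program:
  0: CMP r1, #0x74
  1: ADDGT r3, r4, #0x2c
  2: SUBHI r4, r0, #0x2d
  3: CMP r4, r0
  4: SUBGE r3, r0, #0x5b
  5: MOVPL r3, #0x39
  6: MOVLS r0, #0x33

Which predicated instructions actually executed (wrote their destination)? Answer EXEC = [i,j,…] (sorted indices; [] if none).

EXEC = [1,2,6]

[0] flags=0010 → (cmp)
[1] flags=0010 GT?T → r3=0x02
[2] flags=0010 HI?T → r4=0x90
[3] flags=1000 → (cmp)
[4] flags=1000 GE?F → skip
[5] flags=1000 PL?F → skip
[6] flags=1000 LS?T → r0=0x33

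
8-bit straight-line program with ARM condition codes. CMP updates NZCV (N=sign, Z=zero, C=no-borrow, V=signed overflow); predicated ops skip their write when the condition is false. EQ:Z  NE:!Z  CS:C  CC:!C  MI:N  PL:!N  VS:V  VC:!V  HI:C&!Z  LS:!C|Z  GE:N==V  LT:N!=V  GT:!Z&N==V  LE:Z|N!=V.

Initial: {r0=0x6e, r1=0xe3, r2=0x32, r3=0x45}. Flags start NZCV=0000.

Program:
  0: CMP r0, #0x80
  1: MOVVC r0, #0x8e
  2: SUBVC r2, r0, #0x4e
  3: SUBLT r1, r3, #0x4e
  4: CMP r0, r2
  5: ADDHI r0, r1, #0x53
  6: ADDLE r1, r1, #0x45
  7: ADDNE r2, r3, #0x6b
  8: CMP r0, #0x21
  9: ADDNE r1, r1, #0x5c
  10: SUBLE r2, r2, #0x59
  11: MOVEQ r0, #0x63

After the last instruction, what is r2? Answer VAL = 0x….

0: ✓ CMP  NZCV=1001
1: · MOVVC
2: · SUBVC
3: · SUBLT
4: ✓ CMP  NZCV=0010
5: ✓ ADDHI  r0←0x36
6: · ADDLE
7: ✓ ADDNE  r2←0xb0
8: ✓ CMP  NZCV=0010
9: ✓ ADDNE  r1←0x3f
10: · SUBLE
11: · MOVEQ

VAL = 0xb0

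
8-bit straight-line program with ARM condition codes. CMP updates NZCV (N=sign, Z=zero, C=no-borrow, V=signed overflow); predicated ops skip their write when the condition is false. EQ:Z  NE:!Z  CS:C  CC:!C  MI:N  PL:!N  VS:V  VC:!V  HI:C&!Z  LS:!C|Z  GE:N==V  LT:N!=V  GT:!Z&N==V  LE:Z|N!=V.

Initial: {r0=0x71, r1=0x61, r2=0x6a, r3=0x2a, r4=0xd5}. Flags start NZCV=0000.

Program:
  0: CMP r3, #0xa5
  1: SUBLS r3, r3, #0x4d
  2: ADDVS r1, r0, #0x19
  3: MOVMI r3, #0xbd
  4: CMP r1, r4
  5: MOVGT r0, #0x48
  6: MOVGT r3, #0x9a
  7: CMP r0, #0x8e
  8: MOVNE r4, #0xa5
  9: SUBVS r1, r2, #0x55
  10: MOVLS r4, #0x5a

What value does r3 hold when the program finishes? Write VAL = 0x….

VAL = 0xbd

[0] flags=1001 → (cmp)
[1] flags=1001 LS?T → r3=0xdd
[2] flags=1001 VS?T → r1=0x8a
[3] flags=1001 MI?T → r3=0xbd
[4] flags=1000 → (cmp)
[5] flags=1000 GT?F → skip
[6] flags=1000 GT?F → skip
[7] flags=1001 → (cmp)
[8] flags=1001 NE?T → r4=0xa5
[9] flags=1001 VS?T → r1=0x15
[10] flags=1001 LS?T → r4=0x5a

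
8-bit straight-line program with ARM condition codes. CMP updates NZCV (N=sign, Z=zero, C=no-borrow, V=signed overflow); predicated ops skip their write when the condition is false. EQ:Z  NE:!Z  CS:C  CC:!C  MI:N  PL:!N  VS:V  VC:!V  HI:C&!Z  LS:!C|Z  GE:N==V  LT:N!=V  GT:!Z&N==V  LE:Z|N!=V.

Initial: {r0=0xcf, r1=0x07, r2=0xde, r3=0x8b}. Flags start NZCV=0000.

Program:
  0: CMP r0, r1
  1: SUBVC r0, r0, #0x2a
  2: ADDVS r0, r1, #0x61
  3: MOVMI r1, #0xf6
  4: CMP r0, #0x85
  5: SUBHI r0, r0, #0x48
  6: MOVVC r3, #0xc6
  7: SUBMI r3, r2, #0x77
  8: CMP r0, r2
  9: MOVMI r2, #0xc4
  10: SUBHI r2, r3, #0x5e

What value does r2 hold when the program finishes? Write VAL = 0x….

VAL = 0xde

[0] flags=1010 → (cmp)
[1] flags=1010 VC?T → r0=0xa5
[2] flags=1010 VS?F → skip
[3] flags=1010 MI?T → r1=0xf6
[4] flags=0010 → (cmp)
[5] flags=0010 HI?T → r0=0x5d
[6] flags=0010 VC?T → r3=0xc6
[7] flags=0010 MI?F → skip
[8] flags=0000 → (cmp)
[9] flags=0000 MI?F → skip
[10] flags=0000 HI?F → skip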